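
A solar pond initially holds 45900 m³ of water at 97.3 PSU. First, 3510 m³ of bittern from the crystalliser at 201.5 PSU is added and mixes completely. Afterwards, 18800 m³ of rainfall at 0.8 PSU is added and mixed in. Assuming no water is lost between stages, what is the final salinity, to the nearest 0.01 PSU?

76.06 PSU

Total salt / total volume:
Initial salt = 45,900×97.3 = 4,466,070
After stage 1: salt = 4,466,070 + 3,510×201.5 = 5,173,335; volume = 49,410 m³; S = 104.702 PSU
After stage 2: salt = 5,173,335 + 18,800×0.8 = 5,188,375; volume = 68,210 m³
S = 5,188,375 / 68,210 = 76.0647 PSU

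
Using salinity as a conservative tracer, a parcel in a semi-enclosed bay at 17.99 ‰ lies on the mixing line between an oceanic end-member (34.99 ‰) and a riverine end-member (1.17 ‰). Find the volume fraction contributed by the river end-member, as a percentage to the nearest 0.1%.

50.3%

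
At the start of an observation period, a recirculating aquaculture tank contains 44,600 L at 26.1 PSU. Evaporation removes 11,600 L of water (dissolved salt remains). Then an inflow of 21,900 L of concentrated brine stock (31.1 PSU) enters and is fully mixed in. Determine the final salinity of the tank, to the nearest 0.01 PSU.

After evaporation: salt = 44,600×26.1 = 1,164,060; volume = 44,600 − 11,600 = 33,000 L
After mixing: salt = 1,164,060 + 21,900×31.1 = 1,845,150; volume = 33,000 + 21,900 = 54,900 L
S = 1,845,150 / 54,900 = 33.6093 PSU

33.61 PSU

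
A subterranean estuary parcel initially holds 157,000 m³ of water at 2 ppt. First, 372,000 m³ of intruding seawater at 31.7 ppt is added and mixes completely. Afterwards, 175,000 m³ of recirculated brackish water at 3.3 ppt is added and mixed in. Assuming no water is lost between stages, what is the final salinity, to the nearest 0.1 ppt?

Weighted by volume,
Initial salt = 157,000×2 = 314,000
After stage 1: salt = 314,000 + 372,000×31.7 = 12,106,400; volume = 529,000 m³; S = 22.885 ppt
After stage 2: salt = 12,106,400 + 175,000×3.3 = 12,683,900; volume = 704,000 m³
S = 12,683,900 / 704,000 = 18.0169 ppt

18.0 ppt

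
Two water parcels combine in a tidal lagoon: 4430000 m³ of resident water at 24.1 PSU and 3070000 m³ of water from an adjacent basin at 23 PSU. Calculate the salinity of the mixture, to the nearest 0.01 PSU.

Mass of salt is conserved:
salt = 4,430,000×24.1 + 3,070,000×23 = 106,763,000 + 70,610,000 = 177,373,000
volume = 4,430,000 + 3,070,000 = 7,500,000 m³
S = 177,373,000 / 7,500,000 = 23.6497 PSU

23.65 PSU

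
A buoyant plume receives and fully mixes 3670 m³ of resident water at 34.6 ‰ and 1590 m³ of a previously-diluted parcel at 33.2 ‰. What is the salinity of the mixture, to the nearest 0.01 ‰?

34.18 ‰

Salt balance:
salt = 3,670×34.6 + 1,590×33.2 = 126,982 + 52,788 = 179,770
volume = 3,670 + 1,590 = 5,260 m³
S = 179,770 / 5,260 = 34.1768 ‰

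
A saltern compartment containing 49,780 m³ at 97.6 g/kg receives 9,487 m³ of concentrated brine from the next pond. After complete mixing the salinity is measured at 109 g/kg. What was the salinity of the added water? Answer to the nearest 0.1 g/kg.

Salt balance: 49,780×97.6 + 9,487×S = 59,267×109
4,858,528 + 9,487·S = 6,460,103
S = (6,460,103 − 4,858,528) / 9,487 = 168.8179 g/kg

168.8 g/kg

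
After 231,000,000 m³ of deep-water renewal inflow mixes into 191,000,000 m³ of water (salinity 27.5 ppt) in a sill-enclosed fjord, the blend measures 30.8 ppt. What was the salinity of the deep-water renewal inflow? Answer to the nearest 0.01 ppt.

33.53 ppt

Salt balance: 191,000,000×27.5 + 231,000,000×S = 422,000,000×30.8
5,252,500,000 + 231,000,000·S = 12,997,600,000
S = (12,997,600,000 − 5,252,500,000) / 231,000,000 = 33.5286 ppt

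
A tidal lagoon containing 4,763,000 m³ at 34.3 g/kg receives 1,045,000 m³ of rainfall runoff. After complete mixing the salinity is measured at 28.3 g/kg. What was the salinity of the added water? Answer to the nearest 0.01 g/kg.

0.95 g/kg

Salt balance: 4,763,000×34.3 + 1,045,000×S = 5,808,000×28.3
163,370,900 + 1,045,000·S = 164,366,400
S = (164,366,400 − 163,370,900) / 1,045,000 = 0.9526 g/kg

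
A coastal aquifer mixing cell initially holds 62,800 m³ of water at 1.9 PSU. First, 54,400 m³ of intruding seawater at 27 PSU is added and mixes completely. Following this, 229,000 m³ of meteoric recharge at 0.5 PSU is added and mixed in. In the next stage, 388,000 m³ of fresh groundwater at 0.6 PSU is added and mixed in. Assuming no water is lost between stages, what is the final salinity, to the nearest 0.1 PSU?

2.6 PSU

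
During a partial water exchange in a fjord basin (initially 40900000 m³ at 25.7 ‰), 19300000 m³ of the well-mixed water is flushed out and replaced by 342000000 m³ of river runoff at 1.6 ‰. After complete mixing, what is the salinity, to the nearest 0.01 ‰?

3.03 ‰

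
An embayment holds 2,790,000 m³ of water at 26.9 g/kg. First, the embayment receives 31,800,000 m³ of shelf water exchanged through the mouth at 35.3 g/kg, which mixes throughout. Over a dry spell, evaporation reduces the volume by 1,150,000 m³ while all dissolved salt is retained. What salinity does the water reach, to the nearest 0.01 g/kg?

After mixing: salt = 2,790,000×26.9 + 31,800,000×35.3 = 1,197,591,000; volume = 34,590,000 m³
After evaporation: salt unchanged = 1,197,591,000; volume = 34,590,000 − 1,150,000 = 33,440,000 m³
S = 1,197,591,000 / 33,440,000 = 35.8131 g/kg

35.81 g/kg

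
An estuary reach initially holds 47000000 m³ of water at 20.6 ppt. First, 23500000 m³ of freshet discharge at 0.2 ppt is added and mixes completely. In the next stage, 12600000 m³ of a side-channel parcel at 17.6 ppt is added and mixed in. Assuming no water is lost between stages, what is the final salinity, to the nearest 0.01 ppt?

14.38 ppt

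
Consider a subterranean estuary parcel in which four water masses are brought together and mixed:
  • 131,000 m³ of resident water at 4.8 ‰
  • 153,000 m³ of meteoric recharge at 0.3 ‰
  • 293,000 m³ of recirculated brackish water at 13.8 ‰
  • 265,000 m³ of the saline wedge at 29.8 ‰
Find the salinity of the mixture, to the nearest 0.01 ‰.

14.98 ‰

By conservation of dissolved salt,
salt = 131,000×4.8 + 153,000×0.3 + 293,000×13.8 + 265,000×29.8 = 628,800 + 45,900 + 4,043,400 + 7,897,000 = 12,615,100
volume = 131,000 + 153,000 + 293,000 + 265,000 = 842,000 m³
S = 12,615,100 / 842,000 = 14.9823 ‰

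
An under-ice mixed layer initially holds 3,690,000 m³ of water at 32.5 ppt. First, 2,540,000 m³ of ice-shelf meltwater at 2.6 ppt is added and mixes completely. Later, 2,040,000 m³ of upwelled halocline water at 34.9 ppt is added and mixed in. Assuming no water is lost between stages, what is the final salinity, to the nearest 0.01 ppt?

Total salt / total volume:
Initial salt = 3,690,000×32.5 = 119,925,000
After stage 1: salt = 119,925,000 + 2,540,000×2.6 = 126,529,000; volume = 6,230,000 m³; S = 20.31 ppt
After stage 2: salt = 126,529,000 + 2,040,000×34.9 = 197,725,000; volume = 8,270,000 m³
S = 197,725,000 / 8,270,000 = 23.9087 ppt

23.91 ppt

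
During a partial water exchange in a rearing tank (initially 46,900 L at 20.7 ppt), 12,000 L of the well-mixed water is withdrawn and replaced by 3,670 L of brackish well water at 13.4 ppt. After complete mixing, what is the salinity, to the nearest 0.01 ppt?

Remaining after removal: 34,900 L at 20.7 ppt (salt = 722,430)
After addition: salt = 722,430 + 3,670×13.4 = 771,608; volume = 38,570 L
S = 771,608 / 38,570 = 20.0054 ppt

20.01 ppt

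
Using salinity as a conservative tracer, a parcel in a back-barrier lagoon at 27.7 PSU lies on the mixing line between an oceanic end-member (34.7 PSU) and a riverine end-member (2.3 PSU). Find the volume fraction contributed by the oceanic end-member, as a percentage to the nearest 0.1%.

78.4%

Let g be the oceanic fraction. Salt balance per unit volume:
g×34.7 + (1−g)×2.3 = 27.7
g = (27.7 − 2.3) / (34.7 − 2.3) = 25.4/32.4 = 0.784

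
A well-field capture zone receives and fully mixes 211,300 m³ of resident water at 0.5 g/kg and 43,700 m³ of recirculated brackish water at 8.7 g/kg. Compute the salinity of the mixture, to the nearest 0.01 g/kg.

1.91 g/kg

Mass of salt is conserved:
salt = 211,300×0.5 + 43,700×8.7 = 105,650 + 380,190 = 485,840
volume = 211,300 + 43,700 = 255,000 m³
S = 485,840 / 255,000 = 1.9053 g/kg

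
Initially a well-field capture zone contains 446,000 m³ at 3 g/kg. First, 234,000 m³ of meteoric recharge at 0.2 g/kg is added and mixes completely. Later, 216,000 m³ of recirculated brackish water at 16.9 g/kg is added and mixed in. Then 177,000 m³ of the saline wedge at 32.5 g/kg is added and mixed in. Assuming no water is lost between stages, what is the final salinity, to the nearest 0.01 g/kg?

10.05 g/kg

Conserving salt mass:
Initial salt = 446,000×3 = 1,338,000
After stage 1: salt = 1,338,000 + 234,000×0.2 = 1,384,800; volume = 680,000 m³; S = 2.036 g/kg
After stage 2: salt = 1,384,800 + 216,000×16.9 = 5,035,200; volume = 896,000 m³; S = 5.62 g/kg
After stage 3: salt = 5,035,200 + 177,000×32.5 = 10,787,700; volume = 1,073,000 m³
S = 10,787,700 / 1,073,000 = 10.0538 g/kg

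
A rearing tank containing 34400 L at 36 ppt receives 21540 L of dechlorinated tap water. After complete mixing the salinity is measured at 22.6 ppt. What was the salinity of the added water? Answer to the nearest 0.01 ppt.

1.20 ppt

Salt balance: 34,400×36 + 21,540×S = 55,940×22.6
1,238,400 + 21,540·S = 1,264,244
S = (1,264,244 − 1,238,400) / 21,540 = 1.1998 ppt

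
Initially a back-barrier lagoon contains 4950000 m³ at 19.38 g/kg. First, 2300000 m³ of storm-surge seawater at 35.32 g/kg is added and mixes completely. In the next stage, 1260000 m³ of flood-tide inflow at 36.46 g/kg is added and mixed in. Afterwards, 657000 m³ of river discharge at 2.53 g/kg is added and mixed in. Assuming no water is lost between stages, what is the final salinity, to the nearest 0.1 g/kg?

24.5 g/kg

Weighted by volume,
Initial salt = 4,950,000×19.38 = 95,931,000
After stage 1: salt = 95,931,000 + 2,300,000×35.32 = 177,167,000; volume = 7,250,000 m³; S = 24.437 g/kg
After stage 2: salt = 177,167,000 + 1,260,000×36.46 = 223,106,600; volume = 8,510,000 m³; S = 26.217 g/kg
After stage 3: salt = 223,106,600 + 657,000×2.53 = 224,768,810; volume = 9,167,000 m³
S = 224,768,810 / 9,167,000 = 24.5193 g/kg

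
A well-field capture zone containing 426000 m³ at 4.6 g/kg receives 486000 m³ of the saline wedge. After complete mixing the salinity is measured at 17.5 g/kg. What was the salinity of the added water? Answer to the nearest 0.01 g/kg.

28.81 g/kg

Salt balance: 426,000×4.6 + 486,000×S = 912,000×17.5
1,959,600 + 486,000·S = 15,960,000
S = (15,960,000 − 1,959,600) / 486,000 = 28.8074 g/kg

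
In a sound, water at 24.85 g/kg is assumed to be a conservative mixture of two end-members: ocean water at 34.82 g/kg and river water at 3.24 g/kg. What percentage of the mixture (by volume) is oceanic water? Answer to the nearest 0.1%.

Let g be the oceanic fraction. Salt balance per unit volume:
g×34.82 + (1−g)×3.24 = 24.85
g = (24.85 − 3.24) / (34.82 − 3.24) = 21.61/31.58 = 0.6843

68.4%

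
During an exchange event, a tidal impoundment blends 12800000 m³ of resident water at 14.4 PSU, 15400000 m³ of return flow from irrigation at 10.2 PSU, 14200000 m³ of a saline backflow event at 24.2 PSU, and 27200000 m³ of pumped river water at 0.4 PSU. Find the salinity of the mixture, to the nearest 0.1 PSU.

10.0 PSU

Total salt / total volume:
salt = 12,800,000×14.4 + 15,400,000×10.2 + 14,200,000×24.2 + 27,200,000×0.4 = 184,320,000 + 157,080,000 + 343,640,000 + 10,880,000 = 695,920,000
volume = 12,800,000 + 15,400,000 + 14,200,000 + 27,200,000 = 69,600,000 m³
S = 695,920,000 / 69,600,000 = 9.999 PSU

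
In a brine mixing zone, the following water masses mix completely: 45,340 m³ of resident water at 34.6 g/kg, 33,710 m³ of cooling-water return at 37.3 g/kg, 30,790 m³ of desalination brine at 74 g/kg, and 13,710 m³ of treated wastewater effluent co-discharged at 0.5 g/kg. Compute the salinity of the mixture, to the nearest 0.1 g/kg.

Total salt / total volume:
salt = 45,340×34.6 + 33,710×37.3 + 30,790×74 + 13,710×0.5 = 1,568,764 + 1,257,383 + 2,278,460 + 6,855 = 5,111,462
volume = 45,340 + 33,710 + 30,790 + 13,710 = 123,550 m³
S = 5,111,462 / 123,550 = 41.372 g/kg

41.4 g/kg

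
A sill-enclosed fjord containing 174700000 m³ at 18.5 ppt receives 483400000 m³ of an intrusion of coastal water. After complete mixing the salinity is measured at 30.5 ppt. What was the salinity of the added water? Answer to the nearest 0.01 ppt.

Salt balance: 174,700,000×18.5 + 483,400,000×S = 658,100,000×30.5
3,231,950,000 + 483,400,000·S = 20,072,050,000
S = (20,072,050,000 − 3,231,950,000) / 483,400,000 = 34.8368 ppt

34.84 ppt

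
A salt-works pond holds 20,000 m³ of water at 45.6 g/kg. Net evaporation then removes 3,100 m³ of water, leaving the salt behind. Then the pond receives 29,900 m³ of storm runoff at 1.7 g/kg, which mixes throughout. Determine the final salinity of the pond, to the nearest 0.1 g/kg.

After evaporation: salt = 20,000×45.6 = 912,000; volume = 20,000 − 3,100 = 16,900 m³
After mixing: salt = 912,000 + 29,900×1.7 = 962,830; volume = 16,900 + 29,900 = 46,800 m³
S = 962,830 / 46,800 = 20.5733 g/kg

20.6 g/kg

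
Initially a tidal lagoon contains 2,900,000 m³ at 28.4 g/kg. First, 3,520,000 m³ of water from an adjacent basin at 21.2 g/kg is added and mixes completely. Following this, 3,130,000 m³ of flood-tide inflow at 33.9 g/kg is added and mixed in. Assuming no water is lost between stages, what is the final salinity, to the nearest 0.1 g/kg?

27.5 g/kg

By conservation of dissolved salt,
Initial salt = 2,900,000×28.4 = 82,360,000
After stage 1: salt = 82,360,000 + 3,520,000×21.2 = 156,984,000; volume = 6,420,000 m³; S = 24.452 g/kg
After stage 2: salt = 156,984,000 + 3,130,000×33.9 = 263,091,000; volume = 9,550,000 m³
S = 263,091,000 / 9,550,000 = 27.5488 g/kg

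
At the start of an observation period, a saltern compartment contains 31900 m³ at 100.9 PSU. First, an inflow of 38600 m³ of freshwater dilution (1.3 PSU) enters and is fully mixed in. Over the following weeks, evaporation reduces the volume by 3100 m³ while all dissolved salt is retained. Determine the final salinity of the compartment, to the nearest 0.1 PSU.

After mixing: salt = 31,900×100.9 + 38,600×1.3 = 3,268,890; volume = 70,500 m³
After evaporation: salt unchanged = 3,268,890; volume = 70,500 − 3,100 = 67,400 m³
S = 3,268,890 / 67,400 = 48.4999 PSU

48.5 PSU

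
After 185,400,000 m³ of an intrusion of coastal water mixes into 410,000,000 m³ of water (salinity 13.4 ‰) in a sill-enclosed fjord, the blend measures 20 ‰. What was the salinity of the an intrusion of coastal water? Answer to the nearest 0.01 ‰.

34.60 ‰

Salt balance: 410,000,000×13.4 + 185,400,000×S = 595,400,000×20
5,494,000,000 + 185,400,000·S = 11,908,000,000
S = (11,908,000,000 − 5,494,000,000) / 185,400,000 = 34.5955 ‰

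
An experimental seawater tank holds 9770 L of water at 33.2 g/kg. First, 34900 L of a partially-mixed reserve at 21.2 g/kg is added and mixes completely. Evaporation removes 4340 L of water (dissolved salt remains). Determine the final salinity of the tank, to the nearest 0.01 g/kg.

After mixing: salt = 9,770×33.2 + 34,900×21.2 = 1,064,244; volume = 44,670 L
After evaporation: salt unchanged = 1,064,244; volume = 44,670 − 4,340 = 40,330 L
S = 1,064,244 / 40,330 = 26.3884 g/kg

26.39 g/kg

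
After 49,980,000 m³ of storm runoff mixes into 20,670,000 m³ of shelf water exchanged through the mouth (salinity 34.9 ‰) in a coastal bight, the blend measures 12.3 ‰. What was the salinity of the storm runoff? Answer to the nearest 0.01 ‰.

Salt balance: 20,670,000×34.9 + 49,980,000×S = 70,650,000×12.3
721,383,000 + 49,980,000·S = 868,995,000
S = (868,995,000 − 721,383,000) / 49,980,000 = 2.9534 ‰

2.95 ‰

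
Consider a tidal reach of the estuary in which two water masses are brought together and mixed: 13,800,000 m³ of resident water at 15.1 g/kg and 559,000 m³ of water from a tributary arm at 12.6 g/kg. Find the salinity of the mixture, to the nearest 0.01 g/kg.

By conservation of dissolved salt,
salt = 13,800,000×15.1 + 559,000×12.6 = 208,380,000 + 7,043,400 = 215,423,400
volume = 13,800,000 + 559,000 = 14,359,000 m³
S = 215,423,400 / 14,359,000 = 15.0027 g/kg

15.00 g/kg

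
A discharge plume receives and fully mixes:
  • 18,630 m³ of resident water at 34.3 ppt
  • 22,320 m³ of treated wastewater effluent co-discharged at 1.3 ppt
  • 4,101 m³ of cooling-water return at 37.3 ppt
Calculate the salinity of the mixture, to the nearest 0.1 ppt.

18.2 ppt

Salt balance:
salt = 18,630×34.3 + 22,320×1.3 + 4,101×37.3 = 639,009 + 29,016 + 152,967.3 = 820,992.3
volume = 18,630 + 22,320 + 4,101 = 45,051 m³
S = 820,992.3 / 45,051 = 18.224 ppt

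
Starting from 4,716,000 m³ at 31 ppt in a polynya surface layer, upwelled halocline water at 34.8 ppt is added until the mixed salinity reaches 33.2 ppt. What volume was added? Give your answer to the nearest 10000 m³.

6480000 m³

Salt balance: 4,716,000×31 + V×34.8 = (4,716,000+V)×33.2
146,196,000 + 34.8V = 156,571,200 + 33.2V
10,375,200 = 1.6V
V = 6,484,500 m³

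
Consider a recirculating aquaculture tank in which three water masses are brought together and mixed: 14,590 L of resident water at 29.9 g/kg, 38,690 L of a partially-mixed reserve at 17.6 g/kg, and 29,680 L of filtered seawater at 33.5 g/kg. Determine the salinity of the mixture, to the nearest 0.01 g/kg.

25.45 g/kg

By conservation of dissolved salt,
salt = 14,590×29.9 + 38,690×17.6 + 29,680×33.5 = 436,241 + 680,944 + 994,280 = 2,111,465
volume = 14,590 + 38,690 + 29,680 = 82,960 L
S = 2,111,465 / 82,960 = 25.4516 g/kg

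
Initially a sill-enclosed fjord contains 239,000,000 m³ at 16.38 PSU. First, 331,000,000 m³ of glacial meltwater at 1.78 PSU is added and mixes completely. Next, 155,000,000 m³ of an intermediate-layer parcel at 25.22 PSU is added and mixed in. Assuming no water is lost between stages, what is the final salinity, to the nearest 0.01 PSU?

11.60 PSU

Total salt / total volume:
Initial salt = 239,000,000×16.38 = 3,914,820,000
After stage 1: salt = 3,914,820,000 + 331,000,000×1.78 = 4,504,000,000; volume = 570,000,000 m³; S = 7.902 PSU
After stage 2: salt = 4,504,000,000 + 155,000,000×25.22 = 8,413,100,000; volume = 725,000,000 m³
S = 8,413,100,000 / 725,000,000 = 11.6043 PSU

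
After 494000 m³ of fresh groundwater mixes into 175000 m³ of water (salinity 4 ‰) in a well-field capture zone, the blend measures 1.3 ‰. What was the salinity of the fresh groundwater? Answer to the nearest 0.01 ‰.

Salt balance: 175,000×4 + 494,000×S = 669,000×1.3
700,000 + 494,000·S = 869,700
S = (869,700 − 700,000) / 494,000 = 0.3435 ‰

0.34 ‰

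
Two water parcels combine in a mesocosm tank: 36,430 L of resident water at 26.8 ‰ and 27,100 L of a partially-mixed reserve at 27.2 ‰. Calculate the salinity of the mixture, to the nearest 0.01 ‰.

Salt balance:
salt = 36,430×26.8 + 27,100×27.2 = 976,324 + 737,120 = 1,713,444
volume = 36,430 + 27,100 = 63,530 L
S = 1,713,444 / 63,530 = 26.9706 ‰

26.97 ‰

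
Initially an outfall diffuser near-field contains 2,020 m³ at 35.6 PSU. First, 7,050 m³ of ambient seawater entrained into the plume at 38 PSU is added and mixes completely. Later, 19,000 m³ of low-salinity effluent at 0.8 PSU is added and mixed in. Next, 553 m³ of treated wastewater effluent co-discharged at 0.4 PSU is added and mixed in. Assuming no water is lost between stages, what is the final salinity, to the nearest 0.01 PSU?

Weighted by volume,
Initial salt = 2,020×35.6 = 71,912
After stage 1: salt = 71,912 + 7,050×38 = 339,812; volume = 9,070 m³; S = 37.465 PSU
After stage 2: salt = 339,812 + 19,000×0.8 = 355,012; volume = 28,070 m³; S = 12.647 PSU
After stage 3: salt = 355,012 + 553×0.4 = 355,233.2; volume = 28,623 m³
S = 355,233.2 / 28,623 = 12.4108 PSU

12.41 PSU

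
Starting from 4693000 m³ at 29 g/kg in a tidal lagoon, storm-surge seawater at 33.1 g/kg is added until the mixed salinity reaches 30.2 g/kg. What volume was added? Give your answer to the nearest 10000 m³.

1940000 m³

Salt balance: 4,693,000×29 + V×33.1 = (4,693,000+V)×30.2
136,097,000 + 33.1V = 141,728,600 + 30.2V
5,631,600 = 2.9V
V = 1,941,931.03 m³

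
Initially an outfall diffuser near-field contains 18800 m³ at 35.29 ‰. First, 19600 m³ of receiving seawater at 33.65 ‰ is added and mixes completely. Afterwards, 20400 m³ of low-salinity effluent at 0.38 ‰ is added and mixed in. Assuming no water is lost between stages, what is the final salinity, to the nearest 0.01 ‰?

Salt balance:
Initial salt = 18,800×35.29 = 663,452
After stage 1: salt = 663,452 + 19,600×33.65 = 1,322,992; volume = 38,400 m³; S = 34.453 ‰
After stage 2: salt = 1,322,992 + 20,400×0.38 = 1,330,744; volume = 58,800 m³
S = 1,330,744 / 58,800 = 22.6317 ‰

22.63 ‰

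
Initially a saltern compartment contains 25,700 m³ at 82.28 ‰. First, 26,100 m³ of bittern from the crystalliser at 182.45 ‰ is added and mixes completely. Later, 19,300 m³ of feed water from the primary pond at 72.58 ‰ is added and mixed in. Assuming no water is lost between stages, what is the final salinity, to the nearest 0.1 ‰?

116.4 ‰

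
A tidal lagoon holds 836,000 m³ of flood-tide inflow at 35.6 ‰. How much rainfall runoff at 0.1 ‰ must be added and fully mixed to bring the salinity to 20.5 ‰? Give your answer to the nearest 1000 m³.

Salt balance: 836,000×35.6 + V×0.1 = (836,000+V)×20.5
29,761,600 + 0.1V = 17,138,000 + 20.5V
12,623,600 = 20.4V
V = 618,803.92 m³

619000 m³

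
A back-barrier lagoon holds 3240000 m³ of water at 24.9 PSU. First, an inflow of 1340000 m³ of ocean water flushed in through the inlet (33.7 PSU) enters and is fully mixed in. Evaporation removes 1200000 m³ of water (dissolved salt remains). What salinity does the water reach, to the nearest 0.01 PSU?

After mixing: salt = 3,240,000×24.9 + 1,340,000×33.7 = 125,834,000; volume = 4,580,000 m³
After evaporation: salt unchanged = 125,834,000; volume = 4,580,000 − 1,200,000 = 3,380,000 m³
S = 125,834,000 / 3,380,000 = 37.229 PSU

37.23 PSU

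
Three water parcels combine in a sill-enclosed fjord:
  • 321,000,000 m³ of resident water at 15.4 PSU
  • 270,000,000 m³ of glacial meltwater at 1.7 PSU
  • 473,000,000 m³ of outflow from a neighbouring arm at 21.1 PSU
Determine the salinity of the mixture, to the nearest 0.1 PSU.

14.5 PSU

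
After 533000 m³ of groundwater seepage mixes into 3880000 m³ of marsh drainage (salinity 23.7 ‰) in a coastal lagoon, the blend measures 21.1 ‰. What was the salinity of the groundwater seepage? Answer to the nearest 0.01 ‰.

Salt balance: 3,880,000×23.7 + 533,000×S = 4,413,000×21.1
91,956,000 + 533,000·S = 93,114,300
S = (93,114,300 − 91,956,000) / 533,000 = 2.1732 ‰

2.17 ‰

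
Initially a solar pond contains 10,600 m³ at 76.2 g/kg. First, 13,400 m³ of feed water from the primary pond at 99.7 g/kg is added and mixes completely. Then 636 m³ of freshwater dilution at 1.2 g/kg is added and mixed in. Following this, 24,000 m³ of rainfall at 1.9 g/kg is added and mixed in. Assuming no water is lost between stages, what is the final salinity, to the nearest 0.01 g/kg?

By conservation of dissolved salt,
Initial salt = 10,600×76.2 = 807,720
After stage 1: salt = 807,720 + 13,400×99.7 = 2,143,700; volume = 24,000 m³; S = 89.321 g/kg
After stage 2: salt = 2,143,700 + 636×1.2 = 2,144,463.2; volume = 24,636 m³; S = 87.046 g/kg
After stage 3: salt = 2,144,463.2 + 24,000×1.9 = 2,190,063.2; volume = 48,636 m³
S = 2,190,063.2 / 48,636 = 45.0297 g/kg

45.03 g/kg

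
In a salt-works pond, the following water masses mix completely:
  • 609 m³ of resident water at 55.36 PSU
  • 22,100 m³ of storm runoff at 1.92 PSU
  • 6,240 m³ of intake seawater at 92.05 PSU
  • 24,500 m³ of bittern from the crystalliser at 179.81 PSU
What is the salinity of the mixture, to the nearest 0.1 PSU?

Weighted by volume,
salt = 609×55.36 + 22,100×1.92 + 6,240×92.05 + 24,500×179.81 = 33,714.24 + 42,432 + 574,392 + 4,405,345 = 5,055,883.24
volume = 609 + 22,100 + 6,240 + 24,500 = 53,449 m³
S = 5,055,883.24 / 53,449 = 94.593 PSU

94.6 PSU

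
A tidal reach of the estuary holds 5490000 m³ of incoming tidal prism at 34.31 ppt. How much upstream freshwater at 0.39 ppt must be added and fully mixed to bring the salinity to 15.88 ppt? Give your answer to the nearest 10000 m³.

Salt balance: 5,490,000×34.31 + V×0.39 = (5,490,000+V)×15.88
188,361,900 + 0.39V = 87,181,200 + 15.88V
101,180,700 = 15.49V
V = 6,532,001.29 m³

6530000 m³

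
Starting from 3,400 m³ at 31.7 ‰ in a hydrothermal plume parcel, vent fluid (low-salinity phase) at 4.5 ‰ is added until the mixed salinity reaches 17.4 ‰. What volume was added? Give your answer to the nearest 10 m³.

3770 m³

Salt balance: 3,400×31.7 + V×4.5 = (3,400+V)×17.4
107,780 + 4.5V = 59,160 + 17.4V
48,620 = 12.9V
V = 3,768.99 m³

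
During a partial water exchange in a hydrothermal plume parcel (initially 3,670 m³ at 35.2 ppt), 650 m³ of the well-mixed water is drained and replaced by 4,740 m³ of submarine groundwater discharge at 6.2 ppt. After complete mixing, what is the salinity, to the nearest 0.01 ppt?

17.49 ppt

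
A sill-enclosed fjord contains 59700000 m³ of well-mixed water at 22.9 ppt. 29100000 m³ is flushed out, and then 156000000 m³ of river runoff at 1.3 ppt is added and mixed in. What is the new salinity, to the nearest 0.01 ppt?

4.84 ppt

Remaining after removal: 30,600,000 m³ at 22.9 ppt (salt = 700,740,000)
After addition: salt = 700,740,000 + 156,000,000×1.3 = 903,540,000; volume = 186,600,000 m³
S = 903,540,000 / 186,600,000 = 4.8421 ppt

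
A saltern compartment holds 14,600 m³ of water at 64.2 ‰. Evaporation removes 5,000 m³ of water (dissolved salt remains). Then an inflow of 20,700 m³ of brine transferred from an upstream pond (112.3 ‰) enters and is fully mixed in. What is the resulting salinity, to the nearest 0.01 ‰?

After evaporation: salt = 14,600×64.2 = 937,320; volume = 14,600 − 5,000 = 9,600 m³
After mixing: salt = 937,320 + 20,700×112.3 = 3,261,930; volume = 9,600 + 20,700 = 30,300 m³
S = 3,261,930 / 30,300 = 107.6545 ‰

107.65 ‰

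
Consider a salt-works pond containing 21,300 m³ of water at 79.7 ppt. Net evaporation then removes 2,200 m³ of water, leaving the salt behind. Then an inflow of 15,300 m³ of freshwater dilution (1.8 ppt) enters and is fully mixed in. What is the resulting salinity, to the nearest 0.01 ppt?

After evaporation: salt = 21,300×79.7 = 1,697,610; volume = 21,300 − 2,200 = 19,100 m³
After mixing: salt = 1,697,610 + 15,300×1.8 = 1,725,150; volume = 19,100 + 15,300 = 34,400 m³
S = 1,725,150 / 34,400 = 50.1497 ppt

50.15 ppt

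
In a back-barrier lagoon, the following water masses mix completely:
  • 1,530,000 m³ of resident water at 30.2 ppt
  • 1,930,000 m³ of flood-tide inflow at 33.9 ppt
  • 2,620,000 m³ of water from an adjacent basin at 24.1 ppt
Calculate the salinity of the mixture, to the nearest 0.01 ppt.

By conservation of dissolved salt,
salt = 1,530,000×30.2 + 1,930,000×33.9 + 2,620,000×24.1 = 46,206,000 + 65,427,000 + 63,142,000 = 174,775,000
volume = 1,530,000 + 1,930,000 + 2,620,000 = 6,080,000 m³
S = 174,775,000 / 6,080,000 = 28.7459 ppt

28.75 ppt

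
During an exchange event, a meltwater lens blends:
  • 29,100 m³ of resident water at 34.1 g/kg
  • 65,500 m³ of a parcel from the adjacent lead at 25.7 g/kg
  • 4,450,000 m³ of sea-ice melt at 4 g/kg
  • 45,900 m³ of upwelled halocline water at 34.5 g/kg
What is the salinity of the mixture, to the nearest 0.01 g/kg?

4.81 g/kg

Salt balance:
salt = 29,100×34.1 + 65,500×25.7 + 4,450,000×4 + 45,900×34.5 = 992,310 + 1,683,350 + 17,800,000 + 1,583,550 = 22,059,210
volume = 29,100 + 65,500 + 4,450,000 + 45,900 = 4,590,500 m³
S = 22,059,210 / 4,590,500 = 4.8054 g/kg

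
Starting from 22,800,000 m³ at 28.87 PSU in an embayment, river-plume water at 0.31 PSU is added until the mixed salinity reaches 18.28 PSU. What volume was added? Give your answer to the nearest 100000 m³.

13400000 m³

Salt balance: 22,800,000×28.87 + V×0.31 = (22,800,000+V)×18.28
658,236,000 + 0.31V = 416,784,000 + 18.28V
241,452,000 = 17.97V
V = 13,436,393.99 m³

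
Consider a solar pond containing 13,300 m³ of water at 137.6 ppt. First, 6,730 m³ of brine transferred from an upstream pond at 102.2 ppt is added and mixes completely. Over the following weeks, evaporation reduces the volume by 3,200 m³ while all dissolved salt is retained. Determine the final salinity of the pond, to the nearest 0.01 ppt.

149.61 ppt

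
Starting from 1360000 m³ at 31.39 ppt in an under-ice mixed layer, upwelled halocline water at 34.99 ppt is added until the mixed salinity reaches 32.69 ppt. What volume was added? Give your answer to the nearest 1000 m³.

769000 m³

Salt balance: 1,360,000×31.39 + V×34.99 = (1,360,000+V)×32.69
42,690,400 + 34.99V = 44,458,400 + 32.69V
1,768,000 = 2.3V
V = 768,695.65 m³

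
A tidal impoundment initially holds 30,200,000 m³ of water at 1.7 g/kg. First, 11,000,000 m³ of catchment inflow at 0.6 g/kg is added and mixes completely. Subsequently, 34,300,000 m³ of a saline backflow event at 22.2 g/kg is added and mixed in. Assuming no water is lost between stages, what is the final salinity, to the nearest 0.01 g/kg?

Weighted by volume,
Initial salt = 30,200,000×1.7 = 51,340,000
After stage 1: salt = 51,340,000 + 11,000,000×0.6 = 57,940,000; volume = 41,200,000 m³; S = 1.406 g/kg
After stage 2: salt = 57,940,000 + 34,300,000×22.2 = 819,400,000; volume = 75,500,000 m³
S = 819,400,000 / 75,500,000 = 10.853 g/kg

10.85 g/kg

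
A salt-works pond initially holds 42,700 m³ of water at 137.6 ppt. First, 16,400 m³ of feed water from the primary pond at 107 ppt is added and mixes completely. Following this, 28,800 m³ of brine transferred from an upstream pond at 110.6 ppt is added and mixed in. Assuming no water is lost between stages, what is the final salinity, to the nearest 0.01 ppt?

Total salt / total volume:
Initial salt = 42,700×137.6 = 5,875,520
After stage 1: salt = 5,875,520 + 16,400×107 = 7,630,320; volume = 59,100 m³; S = 129.109 ppt
After stage 2: salt = 7,630,320 + 28,800×110.6 = 10,815,600; volume = 87,900 m³
S = 10,815,600 / 87,900 = 123.0444 ppt

123.04 ppt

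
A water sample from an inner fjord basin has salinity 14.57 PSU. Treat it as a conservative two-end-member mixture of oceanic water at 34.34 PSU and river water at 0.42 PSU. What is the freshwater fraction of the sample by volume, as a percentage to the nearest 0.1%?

Let f be the freshwater fraction. Salt balance per unit volume:
f×0.42 + (1−f)×34.34 = 14.57
f = (34.34 − 14.57) / (34.34 − 0.42) = 19.77/33.92 = 0.5828

58.3%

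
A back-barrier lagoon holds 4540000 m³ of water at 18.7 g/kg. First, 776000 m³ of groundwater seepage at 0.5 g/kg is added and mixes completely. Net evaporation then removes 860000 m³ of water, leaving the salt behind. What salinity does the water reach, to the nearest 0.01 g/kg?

After mixing: salt = 4,540,000×18.7 + 776,000×0.5 = 85,286,000; volume = 5,316,000 m³
After evaporation: salt unchanged = 85,286,000; volume = 5,316,000 − 860,000 = 4,456,000 m³
S = 85,286,000 / 4,456,000 = 19.1396 g/kg

19.14 g/kg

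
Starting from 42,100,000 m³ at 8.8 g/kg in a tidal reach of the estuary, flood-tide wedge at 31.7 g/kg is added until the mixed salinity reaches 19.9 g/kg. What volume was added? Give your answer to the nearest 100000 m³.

Salt balance: 42,100,000×8.8 + V×31.7 = (42,100,000+V)×19.9
370,480,000 + 31.7V = 837,790,000 + 19.9V
467,310,000 = 11.8V
V = 39,602,542.37 m³

39600000 m³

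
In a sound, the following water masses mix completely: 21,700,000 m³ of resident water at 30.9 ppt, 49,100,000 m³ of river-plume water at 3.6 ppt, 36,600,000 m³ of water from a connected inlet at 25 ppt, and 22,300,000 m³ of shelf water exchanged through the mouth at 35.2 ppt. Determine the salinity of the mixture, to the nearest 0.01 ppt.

19.64 ppt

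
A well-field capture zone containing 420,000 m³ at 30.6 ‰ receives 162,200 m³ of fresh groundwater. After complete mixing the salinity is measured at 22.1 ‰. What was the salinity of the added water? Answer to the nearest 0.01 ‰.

0.09 ‰

Salt balance: 420,000×30.6 + 162,200×S = 582,200×22.1
12,852,000 + 162,200·S = 12,866,620
S = (12,866,620 − 12,852,000) / 162,200 = 0.0901 ‰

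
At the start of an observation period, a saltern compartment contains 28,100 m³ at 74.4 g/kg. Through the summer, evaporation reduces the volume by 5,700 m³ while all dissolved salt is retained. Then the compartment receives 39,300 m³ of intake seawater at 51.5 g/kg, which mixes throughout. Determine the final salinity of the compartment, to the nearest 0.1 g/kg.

66.7 g/kg

After evaporation: salt = 28,100×74.4 = 2,090,640; volume = 28,100 − 5,700 = 22,400 m³
After mixing: salt = 2,090,640 + 39,300×51.5 = 4,114,590; volume = 22,400 + 39,300 = 61,700 m³
S = 4,114,590 / 61,700 = 66.687 g/kg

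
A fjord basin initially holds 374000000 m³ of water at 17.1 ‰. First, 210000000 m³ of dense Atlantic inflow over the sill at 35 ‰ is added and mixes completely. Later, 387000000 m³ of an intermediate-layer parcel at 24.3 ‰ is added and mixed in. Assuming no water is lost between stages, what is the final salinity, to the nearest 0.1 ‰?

23.8 ‰

Mass of salt is conserved:
Initial salt = 374,000,000×17.1 = 6,395,400,000
After stage 1: salt = 6,395,400,000 + 210,000,000×35 = 13,745,400,000; volume = 584,000,000 m³; S = 23.537 ‰
After stage 2: salt = 13,745,400,000 + 387,000,000×24.3 = 23,149,500,000; volume = 971,000,000 m³
S = 23,149,500,000 / 971,000,000 = 23.8409 ‰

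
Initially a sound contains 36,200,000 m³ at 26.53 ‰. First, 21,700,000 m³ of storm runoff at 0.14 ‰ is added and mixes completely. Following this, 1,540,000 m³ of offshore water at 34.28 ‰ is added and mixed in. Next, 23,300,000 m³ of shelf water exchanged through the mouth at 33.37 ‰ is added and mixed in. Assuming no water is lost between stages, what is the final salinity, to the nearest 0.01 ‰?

Salt balance:
Initial salt = 36,200,000×26.53 = 960,386,000
After stage 1: salt = 960,386,000 + 21,700,000×0.14 = 963,424,000; volume = 57,900,000 m³; S = 16.639 ‰
After stage 2: salt = 963,424,000 + 1,540,000×34.28 = 1,016,215,200; volume = 59,440,000 m³; S = 17.096 ‰
After stage 3: salt = 1,016,215,200 + 23,300,000×33.37 = 1,793,736,200; volume = 82,740,000 m³
S = 1,793,736,200 / 82,740,000 = 21.6792 ‰

21.68 ‰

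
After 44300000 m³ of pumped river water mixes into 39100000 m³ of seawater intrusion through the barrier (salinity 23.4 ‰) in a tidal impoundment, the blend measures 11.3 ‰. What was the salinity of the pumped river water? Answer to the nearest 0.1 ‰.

0.6 ‰

Salt balance: 39,100,000×23.4 + 44,300,000×S = 83,400,000×11.3
914,940,000 + 44,300,000·S = 942,420,000
S = (942,420,000 − 914,940,000) / 44,300,000 = 0.6203 ‰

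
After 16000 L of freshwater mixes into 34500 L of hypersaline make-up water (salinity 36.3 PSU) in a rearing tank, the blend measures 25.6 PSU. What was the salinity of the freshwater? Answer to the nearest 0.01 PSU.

2.53 PSU

Salt balance: 34,500×36.3 + 16,000×S = 50,500×25.6
1,252,350 + 16,000·S = 1,292,800
S = (1,292,800 − 1,252,350) / 16,000 = 2.5281 PSU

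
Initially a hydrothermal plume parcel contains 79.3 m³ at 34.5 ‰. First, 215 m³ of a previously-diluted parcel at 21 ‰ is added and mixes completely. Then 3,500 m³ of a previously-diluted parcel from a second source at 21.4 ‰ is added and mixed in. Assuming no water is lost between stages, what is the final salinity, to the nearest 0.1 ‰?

21.7 ‰

Mass of salt is conserved:
Initial salt = 79.3×34.5 = 2,735.85
After stage 1: salt = 2,735.85 + 215×21 = 7,250.85; volume = 294.3 m³; S = 24.638 ‰
After stage 2: salt = 7,250.85 + 3,500×21.4 = 82,150.85; volume = 3,794.3 m³
S = 82,150.85 / 3,794.3 = 21.6511 ‰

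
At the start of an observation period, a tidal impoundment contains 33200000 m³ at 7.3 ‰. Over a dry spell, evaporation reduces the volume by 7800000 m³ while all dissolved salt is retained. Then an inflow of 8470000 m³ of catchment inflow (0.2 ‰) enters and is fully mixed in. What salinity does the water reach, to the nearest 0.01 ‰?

7.21 ‰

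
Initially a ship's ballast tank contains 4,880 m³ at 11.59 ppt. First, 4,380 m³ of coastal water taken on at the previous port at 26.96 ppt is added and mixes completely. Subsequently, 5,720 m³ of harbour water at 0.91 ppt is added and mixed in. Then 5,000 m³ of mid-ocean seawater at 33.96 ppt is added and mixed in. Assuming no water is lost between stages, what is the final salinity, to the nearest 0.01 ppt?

17.50 ppt

Salt balance:
Initial salt = 4,880×11.59 = 56,559.2
After stage 1: salt = 56,559.2 + 4,380×26.96 = 174,644; volume = 9,260 m³; S = 18.86 ppt
After stage 2: salt = 174,644 + 5,720×0.91 = 179,849.2; volume = 14,980 m³; S = 12.006 ppt
After stage 3: salt = 179,849.2 + 5,000×33.96 = 349,649.2; volume = 19,980 m³
S = 349,649.2 / 19,980 = 17.5 ppt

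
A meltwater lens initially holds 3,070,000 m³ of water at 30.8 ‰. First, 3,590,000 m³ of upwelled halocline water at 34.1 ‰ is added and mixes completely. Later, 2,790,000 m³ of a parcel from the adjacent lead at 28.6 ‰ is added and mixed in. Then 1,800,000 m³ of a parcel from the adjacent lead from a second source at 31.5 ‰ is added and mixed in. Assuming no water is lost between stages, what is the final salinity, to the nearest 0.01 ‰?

31.42 ‰

Conserving salt mass:
Initial salt = 3,070,000×30.8 = 94,556,000
After stage 1: salt = 94,556,000 + 3,590,000×34.1 = 216,975,000; volume = 6,660,000 m³; S = 32.579 ‰
After stage 2: salt = 216,975,000 + 2,790,000×28.6 = 296,769,000; volume = 9,450,000 m³; S = 31.404 ‰
After stage 3: salt = 296,769,000 + 1,800,000×31.5 = 353,469,000; volume = 11,250,000 m³
S = 353,469,000 / 11,250,000 = 31.4195 ‰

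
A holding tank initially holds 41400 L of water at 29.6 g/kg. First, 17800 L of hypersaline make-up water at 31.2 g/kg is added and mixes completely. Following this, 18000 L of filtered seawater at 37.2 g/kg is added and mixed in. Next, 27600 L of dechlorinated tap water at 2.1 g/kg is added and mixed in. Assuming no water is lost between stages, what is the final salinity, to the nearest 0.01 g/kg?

23.93 g/kg

By conservation of dissolved salt,
Initial salt = 41,400×29.6 = 1,225,440
After stage 1: salt = 1,225,440 + 17,800×31.2 = 1,780,800; volume = 59,200 L; S = 30.081 g/kg
After stage 2: salt = 1,780,800 + 18,000×37.2 = 2,450,400; volume = 77,200 L; S = 31.741 g/kg
After stage 3: salt = 2,450,400 + 27,600×2.1 = 2,508,360; volume = 104,800 L
S = 2,508,360 / 104,800 = 23.9347 g/kg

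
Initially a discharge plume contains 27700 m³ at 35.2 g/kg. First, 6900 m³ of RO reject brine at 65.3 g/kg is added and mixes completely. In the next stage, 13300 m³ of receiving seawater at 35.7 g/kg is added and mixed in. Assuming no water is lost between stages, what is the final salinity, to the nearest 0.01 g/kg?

39.67 g/kg

By conservation of dissolved salt,
Initial salt = 27,700×35.2 = 975,040
After stage 1: salt = 975,040 + 6,900×65.3 = 1,425,610; volume = 34,600 m³; S = 41.203 g/kg
After stage 2: salt = 1,425,610 + 13,300×35.7 = 1,900,420; volume = 47,900 m³
S = 1,900,420 / 47,900 = 39.6747 g/kg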